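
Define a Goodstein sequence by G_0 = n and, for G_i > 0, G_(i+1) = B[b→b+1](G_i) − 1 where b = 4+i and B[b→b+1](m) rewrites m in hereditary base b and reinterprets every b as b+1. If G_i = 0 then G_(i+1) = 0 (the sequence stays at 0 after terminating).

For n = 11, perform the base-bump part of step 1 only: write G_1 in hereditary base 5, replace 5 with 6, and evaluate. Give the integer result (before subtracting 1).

14

step 0: 11 = 2·4 + 3; sub 5 for 4: 2·5 + 3; = 13; G_1 = 13−1 = 12
step 1: 12 = 2·5 + 2; sub 6 for 5: 2·6 + 2; = 14; G_2 = 14−1 = 13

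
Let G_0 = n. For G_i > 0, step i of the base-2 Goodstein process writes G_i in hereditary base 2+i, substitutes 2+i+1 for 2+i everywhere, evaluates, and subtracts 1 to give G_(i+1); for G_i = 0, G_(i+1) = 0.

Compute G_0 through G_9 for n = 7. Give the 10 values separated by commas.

(0) 7|_2 = 2^2 + 2 + 1 ↦ 3^3 + 3 + 1|_3 = 31 ⇒ 30
(1) 30|_3 = 3^3 + 3 ↦ 4^4 + 4|_4 = 260 ⇒ 259
(2) 259|_4 = 4^4 + 3 ↦ 5^5 + 3|_5 = 3128 ⇒ 3127
(3) 3127|_5 = 5^5 + 2 ↦ 6^6 + 2|_6 = 46658 ⇒ 46657
(4) 46657|_6 = 6^6 + 1 ↦ 7^7 + 1|_7 = 823544 ⇒ 823543
(5) 823543|_7 = 7^7 ↦ 8^8|_8 = 16777216 ⇒ 16777215
(6) 16777215|_8 = 7·8^7 + 7·8^6 + 7·8^5 + 7·8^4 + 7·8^3 + 7·8^2 + 7·8 + 7 ↦ 7·9^7 + 7·9^6 + 7·9^5 + 7·9^4 + 7·9^3 + 7·9^2 + 7·9 + 7|_9 = 37665880 ⇒ 37665879
(7) 37665879|_9 = 7·9^7 + 7·9^6 + 7·9^5 + 7·9^4 + 7·9^3 + 7·9^2 + 7·9 + 6 ↦ 7·10^7 + 7·10^6 + 7·10^5 + 7·10^4 + 7·10^3 + 7·10^2 + 7·10 + 6|_10 = 77777776 ⇒ 77777775
(8) 77777775|_10 = 7·10^7 + 7·10^6 + 7·10^5 + 7·10^4 + 7·10^3 + 7·10^2 + 7·10 + 5 ↦ 7·11^7 + 7·11^6 + 7·11^5 + 7·11^4 + 7·11^3 + 7·11^2 + 7·11 + 5|_11 = 150051214 ⇒ 150051213

7, 30, 259, 3127, 46657, 823543, 16777215, 37665879, 77777775, 150051213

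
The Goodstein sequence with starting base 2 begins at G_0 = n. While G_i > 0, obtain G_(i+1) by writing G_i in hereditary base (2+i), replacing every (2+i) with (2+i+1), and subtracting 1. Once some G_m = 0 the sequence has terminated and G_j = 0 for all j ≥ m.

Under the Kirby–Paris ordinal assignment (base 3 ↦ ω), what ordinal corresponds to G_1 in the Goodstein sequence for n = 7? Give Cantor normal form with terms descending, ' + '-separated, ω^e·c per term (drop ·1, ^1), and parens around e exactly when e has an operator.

G_0 = 7. HB_2(7) = 2^2 + 2 + 1. Bump = 31. G_1 = 30.
G_1 = 30. HB_3(30) = 3^3 + 3. Bump = 260. G_2 = 259.

ω^ω + ω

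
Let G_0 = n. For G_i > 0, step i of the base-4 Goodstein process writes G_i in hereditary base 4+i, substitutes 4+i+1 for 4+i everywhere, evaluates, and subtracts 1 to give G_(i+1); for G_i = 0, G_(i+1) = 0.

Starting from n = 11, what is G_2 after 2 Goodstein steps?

base 4: 11 = 2·4 + 3; at 5: 2·5 + 3 = 13; next = 12
base 5: 12 = 2·5 + 2; at 6: 2·6 + 2 = 14; next = 13
base 6: 13 = 2·6 + 1; at 7: 2·7 + 1 = 15; next = 14

13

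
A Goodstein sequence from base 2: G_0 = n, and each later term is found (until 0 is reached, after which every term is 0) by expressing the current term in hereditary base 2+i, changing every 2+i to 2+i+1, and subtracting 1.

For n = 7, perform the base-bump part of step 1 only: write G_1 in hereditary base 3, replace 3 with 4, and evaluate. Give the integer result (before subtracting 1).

G_0 = 7. HB_2(7) = 2^2 + 2 + 1. Bump = 31. G_1 = 30.
G_1 = 30. HB_3(30) = 3^3 + 3. Bump = 260. G_2 = 259.

260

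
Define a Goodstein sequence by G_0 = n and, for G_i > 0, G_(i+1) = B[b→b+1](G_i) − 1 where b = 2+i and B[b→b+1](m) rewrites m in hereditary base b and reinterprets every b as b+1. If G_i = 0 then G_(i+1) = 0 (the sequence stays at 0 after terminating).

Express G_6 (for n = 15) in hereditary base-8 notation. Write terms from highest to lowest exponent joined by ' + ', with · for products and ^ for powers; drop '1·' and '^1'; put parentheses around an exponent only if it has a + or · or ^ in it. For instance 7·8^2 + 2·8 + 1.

8^(8 + 1) + 7·8^7 + 7·8^6 + 7·8^5 + 7·8^4 + 7·8^3 + 7·8^2 + 7·8 + 7

15 —HB2→ 2^(2 + 1) + 2^2 + 2 + 1 —bump→ 3^(3 + 1) + 3^3 + 3 + 1 = 112 —(−1)→ 111
111 —HB3→ 3^(3 + 1) + 3^3 + 3 —bump→ 4^(4 + 1) + 4^4 + 4 = 1284 —(−1)→ 1283
1283 —HB4→ 4^(4 + 1) + 4^4 + 3 —bump→ 5^(5 + 1) + 5^5 + 3 = 18753 —(−1)→ 18752
18752 —HB5→ 5^(5 + 1) + 5^5 + 2 —bump→ 6^(6 + 1) + 6^6 + 2 = 326594 —(−1)→ 326593
326593 —HB6→ 6^(6 + 1) + 6^6 + 1 —bump→ 7^(7 + 1) + 7^7 + 1 = 6588345 —(−1)→ 6588344
6588344 —HB7→ 7^(7 + 1) + 7^7 —bump→ 8^(8 + 1) + 8^8 = 150994944 —(−1)→ 150994943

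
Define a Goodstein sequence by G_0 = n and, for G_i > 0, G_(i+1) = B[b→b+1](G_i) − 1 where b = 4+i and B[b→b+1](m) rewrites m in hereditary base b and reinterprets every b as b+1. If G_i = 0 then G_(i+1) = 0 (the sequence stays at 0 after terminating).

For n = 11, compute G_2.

13

(0) 11|_4 = 2·4 + 3 ↦ 2·5 + 3|_5 = 13 ⇒ 12
(1) 12|_5 = 2·5 + 2 ↦ 2·6 + 2|_6 = 14 ⇒ 13
(2) 13|_6 = 2·6 + 1 ↦ 2·7 + 1|_7 = 15 ⇒ 14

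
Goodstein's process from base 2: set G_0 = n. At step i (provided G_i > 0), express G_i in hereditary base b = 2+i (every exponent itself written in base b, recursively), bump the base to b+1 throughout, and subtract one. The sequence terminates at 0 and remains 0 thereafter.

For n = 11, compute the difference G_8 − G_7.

67328168473

step 0: 11 = 2^(2 + 1) + 2 + 1; sub 3 for 2: 3^(3 + 1) + 3 + 1; = 85; G_1 = 85−1 = 84
step 1: 84 = 3^(3 + 1) + 3; sub 4 for 3: 4^(4 + 1) + 4; = 1028; G_2 = 1028−1 = 1027
step 2: 1027 = 4^(4 + 1) + 3; sub 5 for 4: 5^(5 + 1) + 3; = 15628; G_3 = 15628−1 = 15627
step 3: 15627 = 5^(5 + 1) + 2; sub 6 for 5: 6^(6 + 1) + 2; = 279938; G_4 = 279938−1 = 279937
step 4: 279937 = 6^(6 + 1) + 1; sub 7 for 6: 7^(7 + 1) + 1; = 5764802; G_5 = 5764802−1 = 5764801
step 5: 5764801 = 7^(7 + 1); sub 8 for 7: 8^(8 + 1); = 134217728; G_6 = 134217728−1 = 134217727
step 6: 134217727 = 7·8^8 + 7·8^7 + 7·8^6 + 7·8^5 + 7·8^4 + 7·8^3 + 7·8^2 + 7·8 + 7; sub 9 for 8: 7·9^9 + 7·9^7 + 7·9^6 + 7·9^5 + 7·9^4 + 7·9^3 + 7·9^2 + 7·9 + 7; = 2749609303; G_7 = 2749609303−1 = 2749609302
step 7: 2749609302 = 7·9^9 + 7·9^7 + 7·9^6 + 7·9^5 + 7·9^4 + 7·9^3 + 7·9^2 + 7·9 + 6; sub 10 for 9: 7·10^10 + 7·10^7 + 7·10^6 + 7·10^5 + 7·10^4 + 7·10^3 + 7·10^2 + 7·10 + 6; = 70077777776; G_8 = 70077777776−1 = 70077777775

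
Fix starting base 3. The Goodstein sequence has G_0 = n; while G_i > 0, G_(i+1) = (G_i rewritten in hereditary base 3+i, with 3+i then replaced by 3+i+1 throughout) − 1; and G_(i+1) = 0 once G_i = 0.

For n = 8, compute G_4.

base 3: 8 = 2·3 + 2; at 4: 2·4 + 2 = 10; next = 9
base 4: 9 = 2·4 + 1; at 5: 2·5 + 1 = 11; next = 10
base 5: 10 = 2·5; at 6: 2·6 = 12; next = 11
base 6: 11 = 6 + 5; at 7: 7 + 5 = 12; next = 11
base 7: 11 = 7 + 4; at 8: 8 + 4 = 12; next = 11

11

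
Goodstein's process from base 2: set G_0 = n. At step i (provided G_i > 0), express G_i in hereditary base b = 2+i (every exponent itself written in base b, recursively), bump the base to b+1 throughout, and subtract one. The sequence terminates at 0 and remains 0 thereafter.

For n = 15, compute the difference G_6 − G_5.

144406599

i=0: 15 = 2^(2 + 1) + 2^2 + 2 + 1 (b=2); 2→3: 3^(3 + 1) + 3^3 + 3 + 1 = 112; 112−1 = 111
i=1: 111 = 3^(3 + 1) + 3^3 + 3 (b=3); 3→4: 4^(4 + 1) + 4^4 + 4 = 1284; 1284−1 = 1283
i=2: 1283 = 4^(4 + 1) + 4^4 + 3 (b=4); 4→5: 5^(5 + 1) + 5^5 + 3 = 18753; 18753−1 = 18752
i=3: 18752 = 5^(5 + 1) + 5^5 + 2 (b=5); 5→6: 6^(6 + 1) + 6^6 + 2 = 326594; 326594−1 = 326593
i=4: 326593 = 6^(6 + 1) + 6^6 + 1 (b=6); 6→7: 7^(7 + 1) + 7^7 + 1 = 6588345; 6588345−1 = 6588344
i=5: 6588344 = 7^(7 + 1) + 7^7 (b=7); 7→8: 8^(8 + 1) + 8^8 = 150994944; 150994944−1 = 150994943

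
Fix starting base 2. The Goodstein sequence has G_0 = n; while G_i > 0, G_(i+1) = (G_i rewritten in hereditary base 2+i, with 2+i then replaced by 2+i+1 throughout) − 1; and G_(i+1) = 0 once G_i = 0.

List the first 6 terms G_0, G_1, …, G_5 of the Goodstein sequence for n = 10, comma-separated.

10, 83, 1025, 15625, 279935, 4215754

[0] 10 ≡ 2^(2 + 1) + 2 (base 2). Lift 3: 84. −1: 83.
[1] 83 ≡ 3^(3 + 1) + 2 (base 3). Lift 4: 1026. −1: 1025.
[2] 1025 ≡ 4^(4 + 1) + 1 (base 4). Lift 5: 15626. −1: 15625.
[3] 15625 ≡ 5^(5 + 1) (base 5). Lift 6: 279936. −1: 279935.
[4] 279935 ≡ 5·6^6 + 5·6^5 + 5·6^4 + 5·6^3 + 5·6^2 + 5·6 + 5 (base 6). Lift 7: 4215755. −1: 4215754.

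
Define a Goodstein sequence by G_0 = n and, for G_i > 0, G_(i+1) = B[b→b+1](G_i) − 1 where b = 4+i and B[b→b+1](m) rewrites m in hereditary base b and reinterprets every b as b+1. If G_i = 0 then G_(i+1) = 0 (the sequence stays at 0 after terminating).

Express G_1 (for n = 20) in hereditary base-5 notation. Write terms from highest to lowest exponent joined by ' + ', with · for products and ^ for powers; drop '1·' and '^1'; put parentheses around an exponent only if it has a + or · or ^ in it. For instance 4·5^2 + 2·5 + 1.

5^2 + 4

base 4: 20 = 4^2 + 4; at 5: 5^2 + 5 = 30; next = 29
base 5: 29 = 5^2 + 4; at 6: 6^2 + 4 = 40; next = 39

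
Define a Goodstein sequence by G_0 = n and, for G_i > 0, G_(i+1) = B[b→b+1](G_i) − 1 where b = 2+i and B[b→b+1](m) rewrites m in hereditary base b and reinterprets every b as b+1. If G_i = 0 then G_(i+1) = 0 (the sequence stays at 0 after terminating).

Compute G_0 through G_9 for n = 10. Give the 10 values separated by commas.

10, 83, 1025, 15625, 279935, 4215754, 84073323, 1937434592, 50000555551, 1426559238830

[0] 10 ≡ 2^(2 + 1) + 2 (base 2). Lift 3: 84. −1: 83.
[1] 83 ≡ 3^(3 + 1) + 2 (base 3). Lift 4: 1026. −1: 1025.
[2] 1025 ≡ 4^(4 + 1) + 1 (base 4). Lift 5: 15626. −1: 15625.
[3] 15625 ≡ 5^(5 + 1) (base 5). Lift 6: 279936. −1: 279935.
[4] 279935 ≡ 5·6^6 + 5·6^5 + 5·6^4 + 5·6^3 + 5·6^2 + 5·6 + 5 (base 6). Lift 7: 4215755. −1: 4215754.
[5] 4215754 ≡ 5·7^7 + 5·7^5 + 5·7^4 + 5·7^3 + 5·7^2 + 5·7 + 4 (base 7). Lift 8: 84073324. −1: 84073323.
[6] 84073323 ≡ 5·8^8 + 5·8^5 + 5·8^4 + 5·8^3 + 5·8^2 + 5·8 + 3 (base 8). Lift 9: 1937434593. −1: 1937434592.
[7] 1937434592 ≡ 5·9^9 + 5·9^5 + 5·9^4 + 5·9^3 + 5·9^2 + 5·9 + 2 (base 9). Lift 10: 50000555552. −1: 50000555551.
[8] 50000555551 ≡ 5·10^10 + 5·10^5 + 5·10^4 + 5·10^3 + 5·10^2 + 5·10 + 1 (base 10). Lift 11: 1426559238831. −1: 1426559238830.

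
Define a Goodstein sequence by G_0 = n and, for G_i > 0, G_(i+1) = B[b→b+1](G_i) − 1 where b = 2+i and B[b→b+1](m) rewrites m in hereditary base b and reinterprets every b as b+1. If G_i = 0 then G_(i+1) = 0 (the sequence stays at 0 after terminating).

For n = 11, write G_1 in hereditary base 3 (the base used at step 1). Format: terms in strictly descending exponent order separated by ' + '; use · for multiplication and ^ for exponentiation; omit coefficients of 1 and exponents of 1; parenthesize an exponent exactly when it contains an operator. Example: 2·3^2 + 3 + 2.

3^(3 + 1) + 3

G_0 = 11. HB_2(11) = 2^(2 + 1) + 2 + 1. Bump = 85. G_1 = 84.
G_1 = 84. HB_3(84) = 3^(3 + 1) + 3. Bump = 1028. G_2 = 1027.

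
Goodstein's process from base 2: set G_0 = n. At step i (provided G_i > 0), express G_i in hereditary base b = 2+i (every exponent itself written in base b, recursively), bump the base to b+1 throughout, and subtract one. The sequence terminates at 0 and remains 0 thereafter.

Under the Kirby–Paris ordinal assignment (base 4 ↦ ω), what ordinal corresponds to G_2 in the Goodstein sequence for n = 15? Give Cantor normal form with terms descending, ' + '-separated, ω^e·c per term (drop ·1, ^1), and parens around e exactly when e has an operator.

ω^(ω + 1) + ω^ω + 3

G_0 = 15. HB_2(15) = 2^(2 + 1) + 2^2 + 2 + 1. Bump = 112. G_1 = 111.
G_1 = 111. HB_3(111) = 3^(3 + 1) + 3^3 + 3. Bump = 1284. G_2 = 1283.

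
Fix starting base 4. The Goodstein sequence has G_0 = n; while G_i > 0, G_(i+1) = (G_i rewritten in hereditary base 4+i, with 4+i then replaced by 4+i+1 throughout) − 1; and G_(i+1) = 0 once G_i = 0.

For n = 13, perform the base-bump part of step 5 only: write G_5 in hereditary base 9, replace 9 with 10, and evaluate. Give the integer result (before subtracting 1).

[0] 13 ≡ 3·4 + 1 (base 4). Lift 5: 16. −1: 15.
[1] 15 ≡ 3·5 (base 5). Lift 6: 18. −1: 17.
[2] 17 ≡ 2·6 + 5 (base 6). Lift 7: 19. −1: 18.
[3] 18 ≡ 2·7 + 4 (base 7). Lift 8: 20. −1: 19.
[4] 19 ≡ 2·8 + 3 (base 8). Lift 9: 21. −1: 20.
[5] 20 ≡ 2·9 + 2 (base 9). Lift 10: 22. −1: 21.

22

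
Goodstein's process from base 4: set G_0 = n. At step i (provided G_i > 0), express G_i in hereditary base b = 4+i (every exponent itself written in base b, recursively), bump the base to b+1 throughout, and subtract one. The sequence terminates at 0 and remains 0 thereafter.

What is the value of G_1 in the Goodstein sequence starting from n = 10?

11

G_0 = 10. HB_4(10) = 2·4 + 2. Bump = 12. G_1 = 11.
G_1 = 11. HB_5(11) = 2·5 + 1. Bump = 13. G_2 = 12.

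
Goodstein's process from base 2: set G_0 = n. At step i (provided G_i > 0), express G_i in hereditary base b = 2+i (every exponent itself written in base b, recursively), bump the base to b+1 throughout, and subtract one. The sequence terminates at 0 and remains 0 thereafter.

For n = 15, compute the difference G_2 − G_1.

G_0 = 15. HB_2(15) = 2^(2 + 1) + 2^2 + 2 + 1. Bump = 112. G_1 = 111.
G_1 = 111. HB_3(111) = 3^(3 + 1) + 3^3 + 3. Bump = 1284. G_2 = 1283.

1172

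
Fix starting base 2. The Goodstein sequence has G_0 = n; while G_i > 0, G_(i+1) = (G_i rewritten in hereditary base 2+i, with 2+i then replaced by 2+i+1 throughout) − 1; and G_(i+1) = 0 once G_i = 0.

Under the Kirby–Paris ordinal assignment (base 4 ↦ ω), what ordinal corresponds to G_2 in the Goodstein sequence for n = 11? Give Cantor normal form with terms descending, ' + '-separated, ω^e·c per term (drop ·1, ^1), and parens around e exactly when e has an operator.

G_0=11  [base 2] 2^(2 + 1) + 2 + 1  →[2↦3]→  3^(3 + 1) + 3 + 1 = 85  −1 ⇒ G_1=84
G_1=84  [base 3] 3^(3 + 1) + 3  →[3↦4]→  4^(4 + 1) + 4 = 1028  −1 ⇒ G_2=1027

ω^(ω + 1) + 3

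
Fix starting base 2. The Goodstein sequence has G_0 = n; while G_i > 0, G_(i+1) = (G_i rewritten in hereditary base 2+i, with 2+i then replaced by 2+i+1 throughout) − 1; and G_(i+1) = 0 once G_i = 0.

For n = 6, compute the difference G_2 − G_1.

228

step 0: 6 = 2^2 + 2; sub 3 for 2: 3^3 + 3; = 30; G_1 = 30−1 = 29
step 1: 29 = 3^3 + 2; sub 4 for 3: 4^4 + 2; = 258; G_2 = 258−1 = 257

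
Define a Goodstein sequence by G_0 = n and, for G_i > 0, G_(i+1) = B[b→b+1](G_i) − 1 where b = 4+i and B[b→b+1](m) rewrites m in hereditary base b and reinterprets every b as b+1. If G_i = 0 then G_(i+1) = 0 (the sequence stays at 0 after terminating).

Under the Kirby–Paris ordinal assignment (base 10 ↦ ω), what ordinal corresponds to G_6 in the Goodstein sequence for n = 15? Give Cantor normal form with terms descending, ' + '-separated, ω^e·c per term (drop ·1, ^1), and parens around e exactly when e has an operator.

(0) 15|_4 = 3·4 + 3 ↦ 3·5 + 3|_5 = 18 ⇒ 17
(1) 17|_5 = 3·5 + 2 ↦ 3·6 + 2|_6 = 20 ⇒ 19
(2) 19|_6 = 3·6 + 1 ↦ 3·7 + 1|_7 = 22 ⇒ 21
(3) 21|_7 = 3·7 ↦ 3·8|_8 = 24 ⇒ 23
(4) 23|_8 = 2·8 + 7 ↦ 2·9 + 7|_9 = 25 ⇒ 24
(5) 24|_9 = 2·9 + 6 ↦ 2·10 + 6|_10 = 26 ⇒ 25

ω·2 + 5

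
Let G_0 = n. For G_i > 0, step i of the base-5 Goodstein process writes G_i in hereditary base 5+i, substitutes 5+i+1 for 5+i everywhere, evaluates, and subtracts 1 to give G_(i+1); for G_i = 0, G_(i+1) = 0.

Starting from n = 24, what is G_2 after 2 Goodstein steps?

30

[0] 24 ≡ 4·5 + 4 (base 5). Lift 6: 28. −1: 27.
[1] 27 ≡ 4·6 + 3 (base 6). Lift 7: 31. −1: 30.
[2] 30 ≡ 4·7 + 2 (base 7). Lift 8: 34. −1: 33.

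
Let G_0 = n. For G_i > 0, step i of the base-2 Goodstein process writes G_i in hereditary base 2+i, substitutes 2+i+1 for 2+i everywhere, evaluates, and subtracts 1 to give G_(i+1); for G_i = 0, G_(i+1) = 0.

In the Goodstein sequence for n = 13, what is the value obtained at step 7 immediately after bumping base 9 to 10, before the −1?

100000003326

step 0: 13 = 2^(2 + 1) + 2^2 + 1; sub 3 for 2: 3^(3 + 1) + 3^3 + 1; = 109; G_1 = 109−1 = 108
step 1: 108 = 3^(3 + 1) + 3^3; sub 4 for 3: 4^(4 + 1) + 4^4; = 1280; G_2 = 1280−1 = 1279
step 2: 1279 = 4^(4 + 1) + 3·4^3 + 3·4^2 + 3·4 + 3; sub 5 for 4: 5^(5 + 1) + 3·5^3 + 3·5^2 + 3·5 + 3; = 16093; G_3 = 16093−1 = 16092
step 3: 16092 = 5^(5 + 1) + 3·5^3 + 3·5^2 + 3·5 + 2; sub 6 for 5: 6^(6 + 1) + 3·6^3 + 3·6^2 + 3·6 + 2; = 280712; G_4 = 280712−1 = 280711
step 4: 280711 = 6^(6 + 1) + 3·6^3 + 3·6^2 + 3·6 + 1; sub 7 for 6: 7^(7 + 1) + 3·7^3 + 3·7^2 + 3·7 + 1; = 5765999; G_5 = 5765999−1 = 5765998
step 5: 5765998 = 7^(7 + 1) + 3·7^3 + 3·7^2 + 3·7; sub 8 for 7: 8^(8 + 1) + 3·8^3 + 3·8^2 + 3·8; = 134219480; G_6 = 134219480−1 = 134219479
step 6: 134219479 = 8^(8 + 1) + 3·8^3 + 3·8^2 + 2·8 + 7; sub 9 for 8: 9^(9 + 1) + 3·9^3 + 3·9^2 + 2·9 + 7; = 3486786856; G_7 = 3486786856−1 = 3486786855
step 7: 3486786855 = 9^(9 + 1) + 3·9^3 + 3·9^2 + 2·9 + 6; sub 10 for 9: 10^(10 + 1) + 3·10^3 + 3·10^2 + 2·10 + 6; = 100000003326; G_8 = 100000003326−1 = 100000003325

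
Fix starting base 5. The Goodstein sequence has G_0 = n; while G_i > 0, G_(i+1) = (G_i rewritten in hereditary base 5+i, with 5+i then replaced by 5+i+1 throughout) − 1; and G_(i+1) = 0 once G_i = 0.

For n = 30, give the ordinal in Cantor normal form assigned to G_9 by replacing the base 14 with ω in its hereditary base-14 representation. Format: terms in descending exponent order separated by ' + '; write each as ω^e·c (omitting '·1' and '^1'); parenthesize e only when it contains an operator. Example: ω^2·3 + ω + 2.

ω·11 + 9

[0] 30 ≡ 5^2 + 5 (base 5). Lift 6: 42. −1: 41.
[1] 41 ≡ 6^2 + 5 (base 6). Lift 7: 54. −1: 53.
[2] 53 ≡ 7^2 + 4 (base 7). Lift 8: 68. −1: 67.
[3] 67 ≡ 8^2 + 3 (base 8). Lift 9: 84. −1: 83.
[4] 83 ≡ 9^2 + 2 (base 9). Lift 10: 102. −1: 101.
[5] 101 ≡ 10^2 + 1 (base 10). Lift 11: 122. −1: 121.
[6] 121 ≡ 11^2 (base 11). Lift 12: 144. −1: 143.
[7] 143 ≡ 11·12 + 11 (base 12). Lift 13: 154. −1: 153.
[8] 153 ≡ 11·13 + 10 (base 13). Lift 14: 164. −1: 163.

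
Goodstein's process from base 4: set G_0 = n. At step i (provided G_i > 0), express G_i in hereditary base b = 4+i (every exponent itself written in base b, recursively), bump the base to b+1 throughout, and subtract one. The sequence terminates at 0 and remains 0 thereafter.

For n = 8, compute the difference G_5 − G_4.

G_0=8  [base 4] 2·4  →[4↦5]→  2·5 = 10  −1 ⇒ G_1=9
G_1=9  [base 5] 5 + 4  →[5↦6]→  6 + 4 = 10  −1 ⇒ G_2=9
G_2=9  [base 6] 6 + 3  →[6↦7]→  7 + 3 = 10  −1 ⇒ G_3=9
G_3=9  [base 7] 7 + 2  →[7↦8]→  8 + 2 = 10  −1 ⇒ G_4=9
G_4=9  [base 8] 8 + 1  →[8↦9]→  9 + 1 = 10  −1 ⇒ G_5=9

0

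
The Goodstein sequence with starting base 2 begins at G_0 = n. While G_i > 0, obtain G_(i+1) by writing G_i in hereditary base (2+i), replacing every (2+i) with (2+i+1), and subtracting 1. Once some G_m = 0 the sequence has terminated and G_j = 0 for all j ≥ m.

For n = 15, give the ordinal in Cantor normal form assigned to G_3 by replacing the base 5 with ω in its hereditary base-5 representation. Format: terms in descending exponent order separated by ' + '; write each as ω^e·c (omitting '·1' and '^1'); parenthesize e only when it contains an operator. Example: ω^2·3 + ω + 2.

ω^(ω + 1) + ω^ω + 2

G_0=15  [base 2] 2^(2 + 1) + 2^2 + 2 + 1  →[2↦3]→  3^(3 + 1) + 3^3 + 3 + 1 = 112  −1 ⇒ G_1=111
G_1=111  [base 3] 3^(3 + 1) + 3^3 + 3  →[3↦4]→  4^(4 + 1) + 4^4 + 4 = 1284  −1 ⇒ G_2=1283
G_2=1283  [base 4] 4^(4 + 1) + 4^4 + 3  →[4↦5]→  5^(5 + 1) + 5^5 + 3 = 18753  −1 ⇒ G_3=18752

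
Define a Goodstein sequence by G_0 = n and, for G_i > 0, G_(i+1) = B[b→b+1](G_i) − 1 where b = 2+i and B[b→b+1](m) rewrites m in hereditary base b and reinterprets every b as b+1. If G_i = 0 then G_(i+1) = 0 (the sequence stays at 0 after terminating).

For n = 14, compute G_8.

G_0 = 14. HB_2(14) = 2^(2 + 1) + 2^2 + 2. Bump = 111. G_1 = 110.
G_1 = 110. HB_3(110) = 3^(3 + 1) + 3^3 + 2. Bump = 1282. G_2 = 1281.
G_2 = 1281. HB_4(1281) = 4^(4 + 1) + 4^4 + 1. Bump = 18751. G_3 = 18750.
G_3 = 18750. HB_5(18750) = 5^(5 + 1) + 5^5. Bump = 326592. G_4 = 326591.
G_4 = 326591. HB_6(326591) = 6^(6 + 1) + 5·6^5 + 5·6^4 + 5·6^3 + 5·6^2 + 5·6 + 5. Bump = 5862841. G_5 = 5862840.
G_5 = 5862840. HB_7(5862840) = 7^(7 + 1) + 5·7^5 + 5·7^4 + 5·7^3 + 5·7^2 + 5·7 + 4. Bump = 134404972. G_6 = 134404971.
G_6 = 134404971. HB_8(134404971) = 8^(8 + 1) + 5·8^5 + 5·8^4 + 5·8^3 + 5·8^2 + 5·8 + 3. Bump = 3487116549. G_7 = 3487116548.
G_7 = 3487116548. HB_9(3487116548) = 9^(9 + 1) + 5·9^5 + 5·9^4 + 5·9^3 + 5·9^2 + 5·9 + 2. Bump = 100000555552. G_8 = 100000555551.
G_8 = 100000555551. HB_10(100000555551) = 10^(10 + 1) + 5·10^5 + 5·10^4 + 5·10^3 + 5·10^2 + 5·10 + 1. Bump = 3138429262497. G_9 = 3138429262496.

100000555551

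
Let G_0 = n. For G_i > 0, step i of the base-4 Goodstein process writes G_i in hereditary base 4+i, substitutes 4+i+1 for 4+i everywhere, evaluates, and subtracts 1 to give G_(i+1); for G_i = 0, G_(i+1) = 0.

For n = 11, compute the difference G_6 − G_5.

G_0=11  [base 4] 2·4 + 3  →[4↦5]→  2·5 + 3 = 13  −1 ⇒ G_1=12
G_1=12  [base 5] 2·5 + 2  →[5↦6]→  2·6 + 2 = 14  −1 ⇒ G_2=13
G_2=13  [base 6] 2·6 + 1  →[6↦7]→  2·7 + 1 = 15  −1 ⇒ G_3=14
G_3=14  [base 7] 2·7  →[7↦8]→  2·8 = 16  −1 ⇒ G_4=15
G_4=15  [base 8] 8 + 7  →[8↦9]→  9 + 7 = 16  −1 ⇒ G_5=15
G_5=15  [base 9] 9 + 6  →[9↦10]→  10 + 6 = 16  −1 ⇒ G_6=15

0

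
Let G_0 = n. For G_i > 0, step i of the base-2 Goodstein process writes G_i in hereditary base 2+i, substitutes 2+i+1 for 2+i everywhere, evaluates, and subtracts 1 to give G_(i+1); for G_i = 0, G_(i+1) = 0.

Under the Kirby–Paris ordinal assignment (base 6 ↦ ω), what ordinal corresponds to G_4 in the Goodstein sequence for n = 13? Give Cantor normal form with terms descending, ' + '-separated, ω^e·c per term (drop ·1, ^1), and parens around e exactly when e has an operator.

(0) 13|_2 = 2^(2 + 1) + 2^2 + 1 ↦ 3^(3 + 1) + 3^3 + 1|_3 = 109 ⇒ 108
(1) 108|_3 = 3^(3 + 1) + 3^3 ↦ 4^(4 + 1) + 4^4|_4 = 1280 ⇒ 1279
(2) 1279|_4 = 4^(4 + 1) + 3·4^3 + 3·4^2 + 3·4 + 3 ↦ 5^(5 + 1) + 3·5^3 + 3·5^2 + 3·5 + 3|_5 = 16093 ⇒ 16092
(3) 16092|_5 = 5^(5 + 1) + 3·5^3 + 3·5^2 + 3·5 + 2 ↦ 6^(6 + 1) + 3·6^3 + 3·6^2 + 3·6 + 2|_6 = 280712 ⇒ 280711
(4) 280711|_6 = 6^(6 + 1) + 3·6^3 + 3·6^2 + 3·6 + 1 ↦ 7^(7 + 1) + 3·7^3 + 3·7^2 + 3·7 + 1|_7 = 5765999 ⇒ 5765998

ω^(ω + 1) + ω^3·3 + ω^2·3 + ω·3 + 1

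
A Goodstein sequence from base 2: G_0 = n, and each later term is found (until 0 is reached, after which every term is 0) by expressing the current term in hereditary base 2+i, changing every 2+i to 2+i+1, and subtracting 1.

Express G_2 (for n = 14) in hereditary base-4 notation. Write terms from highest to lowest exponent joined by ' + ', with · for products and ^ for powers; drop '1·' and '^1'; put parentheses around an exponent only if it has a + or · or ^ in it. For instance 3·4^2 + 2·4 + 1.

step 0: 14 = 2^(2 + 1) + 2^2 + 2; sub 3 for 2: 3^(3 + 1) + 3^3 + 3; = 111; G_1 = 111−1 = 110
step 1: 110 = 3^(3 + 1) + 3^3 + 2; sub 4 for 3: 4^(4 + 1) + 4^4 + 2; = 1282; G_2 = 1282−1 = 1281
step 2: 1281 = 4^(4 + 1) + 4^4 + 1; sub 5 for 4: 5^(5 + 1) + 5^5 + 1; = 18751; G_3 = 18751−1 = 18750

4^(4 + 1) + 4^4 + 1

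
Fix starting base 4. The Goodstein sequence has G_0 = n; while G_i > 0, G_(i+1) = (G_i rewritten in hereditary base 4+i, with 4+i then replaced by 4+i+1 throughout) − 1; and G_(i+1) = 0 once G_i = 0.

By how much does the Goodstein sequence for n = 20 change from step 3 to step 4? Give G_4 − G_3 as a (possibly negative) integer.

i=0: 20 = 4^2 + 4 (b=4); 4→5: 5^2 + 5 = 30; 30−1 = 29
i=1: 29 = 5^2 + 4 (b=5); 5→6: 6^2 + 4 = 40; 40−1 = 39
i=2: 39 = 6^2 + 3 (b=6); 6→7: 7^2 + 3 = 52; 52−1 = 51
i=3: 51 = 7^2 + 2 (b=7); 7→8: 8^2 + 2 = 66; 66−1 = 65

14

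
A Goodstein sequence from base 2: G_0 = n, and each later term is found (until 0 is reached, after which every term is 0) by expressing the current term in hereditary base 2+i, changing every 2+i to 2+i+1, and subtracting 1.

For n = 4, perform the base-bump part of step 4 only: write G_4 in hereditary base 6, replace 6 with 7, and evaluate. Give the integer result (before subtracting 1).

110

G_0 = 4. HB_2(4) = 2^2. Bump = 27. G_1 = 26.
G_1 = 26. HB_3(26) = 2·3^2 + 2·3 + 2. Bump = 42. G_2 = 41.
G_2 = 41. HB_4(41) = 2·4^2 + 2·4 + 1. Bump = 61. G_3 = 60.
G_3 = 60. HB_5(60) = 2·5^2 + 2·5. Bump = 84. G_4 = 83.
G_4 = 83. HB_6(83) = 2·6^2 + 6 + 5. Bump = 110. G_5 = 109.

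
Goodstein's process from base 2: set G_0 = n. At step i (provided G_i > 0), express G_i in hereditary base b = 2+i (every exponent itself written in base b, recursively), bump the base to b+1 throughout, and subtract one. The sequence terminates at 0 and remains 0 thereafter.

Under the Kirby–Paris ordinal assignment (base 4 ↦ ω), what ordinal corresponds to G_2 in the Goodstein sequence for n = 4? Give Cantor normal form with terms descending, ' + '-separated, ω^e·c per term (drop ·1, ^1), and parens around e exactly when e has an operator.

[0] 4 ≡ 2^2 (base 2). Lift 3: 27. −1: 26.
[1] 26 ≡ 2·3^2 + 2·3 + 2 (base 3). Lift 4: 42. −1: 41.
[2] 41 ≡ 2·4^2 + 2·4 + 1 (base 4). Lift 5: 61. −1: 60.

ω^2·2 + ω·2 + 1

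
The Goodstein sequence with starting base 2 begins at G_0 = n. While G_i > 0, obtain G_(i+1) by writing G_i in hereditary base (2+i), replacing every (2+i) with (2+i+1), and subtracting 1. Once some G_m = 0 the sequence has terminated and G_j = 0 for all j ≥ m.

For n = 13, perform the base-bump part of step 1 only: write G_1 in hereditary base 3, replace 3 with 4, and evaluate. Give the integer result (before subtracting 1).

step 0: 13 = 2^(2 + 1) + 2^2 + 1; sub 3 for 2: 3^(3 + 1) + 3^3 + 1; = 109; G_1 = 109−1 = 108
step 1: 108 = 3^(3 + 1) + 3^3; sub 4 for 3: 4^(4 + 1) + 4^4; = 1280; G_2 = 1280−1 = 1279

1280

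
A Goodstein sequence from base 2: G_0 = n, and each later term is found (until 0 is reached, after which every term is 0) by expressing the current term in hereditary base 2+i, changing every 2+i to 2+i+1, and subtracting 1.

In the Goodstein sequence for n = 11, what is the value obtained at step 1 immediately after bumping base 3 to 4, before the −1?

1028

(0) 11|_2 = 2^(2 + 1) + 2 + 1 ↦ 3^(3 + 1) + 3 + 1|_3 = 85 ⇒ 84
(1) 84|_3 = 3^(3 + 1) + 3 ↦ 4^(4 + 1) + 4|_4 = 1028 ⇒ 1027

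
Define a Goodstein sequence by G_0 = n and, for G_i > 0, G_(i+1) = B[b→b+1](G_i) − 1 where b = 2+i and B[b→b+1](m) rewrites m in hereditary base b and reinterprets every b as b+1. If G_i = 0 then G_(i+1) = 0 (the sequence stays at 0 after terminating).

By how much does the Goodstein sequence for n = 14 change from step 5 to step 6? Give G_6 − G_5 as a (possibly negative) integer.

i=0: 14 = 2^(2 + 1) + 2^2 + 2 (b=2); 2→3: 3^(3 + 1) + 3^3 + 3 = 111; 111−1 = 110
i=1: 110 = 3^(3 + 1) + 3^3 + 2 (b=3); 3→4: 4^(4 + 1) + 4^4 + 2 = 1282; 1282−1 = 1281
i=2: 1281 = 4^(4 + 1) + 4^4 + 1 (b=4); 4→5: 5^(5 + 1) + 5^5 + 1 = 18751; 18751−1 = 18750
i=3: 18750 = 5^(5 + 1) + 5^5 (b=5); 5→6: 6^(6 + 1) + 6^6 = 326592; 326592−1 = 326591
i=4: 326591 = 6^(6 + 1) + 5·6^5 + 5·6^4 + 5·6^3 + 5·6^2 + 5·6 + 5 (b=6); 6→7: 7^(7 + 1) + 5·7^5 + 5·7^4 + 5·7^3 + 5·7^2 + 5·7 + 5 = 5862841; 5862841−1 = 5862840
i=5: 5862840 = 7^(7 + 1) + 5·7^5 + 5·7^4 + 5·7^3 + 5·7^2 + 5·7 + 4 (b=7); 7→8: 8^(8 + 1) + 5·8^5 + 5·8^4 + 5·8^3 + 5·8^2 + 5·8 + 4 = 134404972; 134404972−1 = 134404971

128542131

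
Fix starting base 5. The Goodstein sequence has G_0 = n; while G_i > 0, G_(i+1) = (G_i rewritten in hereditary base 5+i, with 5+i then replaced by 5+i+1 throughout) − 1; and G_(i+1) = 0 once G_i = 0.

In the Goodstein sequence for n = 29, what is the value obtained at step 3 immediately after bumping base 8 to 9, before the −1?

29 —HB5→ 5^2 + 4 —bump→ 6^2 + 4 = 40 —(−1)→ 39
39 —HB6→ 6^2 + 3 —bump→ 7^2 + 3 = 52 —(−1)→ 51
51 —HB7→ 7^2 + 2 —bump→ 8^2 + 2 = 66 —(−1)→ 65
65 —HB8→ 8^2 + 1 —bump→ 9^2 + 1 = 82 —(−1)→ 81

82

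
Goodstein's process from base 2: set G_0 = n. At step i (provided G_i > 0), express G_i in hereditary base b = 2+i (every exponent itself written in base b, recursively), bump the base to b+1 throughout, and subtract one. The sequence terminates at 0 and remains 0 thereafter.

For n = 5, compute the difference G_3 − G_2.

G_0=5  [base 2] 2^2 + 1  →[2↦3]→  3^3 + 1 = 28  −1 ⇒ G_1=27
G_1=27  [base 3] 3^3  →[3↦4]→  4^4 = 256  −1 ⇒ G_2=255
G_2=255  [base 4] 3·4^3 + 3·4^2 + 3·4 + 3  →[4↦5]→  3·5^3 + 3·5^2 + 3·5 + 3 = 468  −1 ⇒ G_3=467

212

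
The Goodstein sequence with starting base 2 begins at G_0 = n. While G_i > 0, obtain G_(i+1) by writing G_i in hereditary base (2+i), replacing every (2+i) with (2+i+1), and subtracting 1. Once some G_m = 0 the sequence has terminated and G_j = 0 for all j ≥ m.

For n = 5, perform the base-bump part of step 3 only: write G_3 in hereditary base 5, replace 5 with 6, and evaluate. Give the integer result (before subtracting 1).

776

(0) 5|_2 = 2^2 + 1 ↦ 3^3 + 1|_3 = 28 ⇒ 27
(1) 27|_3 = 3^3 ↦ 4^4|_4 = 256 ⇒ 255
(2) 255|_4 = 3·4^3 + 3·4^2 + 3·4 + 3 ↦ 3·5^3 + 3·5^2 + 3·5 + 3|_5 = 468 ⇒ 467
(3) 467|_5 = 3·5^3 + 3·5^2 + 3·5 + 2 ↦ 3·6^3 + 3·6^2 + 3·6 + 2|_6 = 776 ⇒ 775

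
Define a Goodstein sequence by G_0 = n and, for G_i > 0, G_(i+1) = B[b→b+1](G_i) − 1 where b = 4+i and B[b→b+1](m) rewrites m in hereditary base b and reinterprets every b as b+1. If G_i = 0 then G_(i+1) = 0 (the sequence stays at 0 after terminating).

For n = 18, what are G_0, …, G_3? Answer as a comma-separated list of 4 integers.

18, 26, 36, 48

G_0=18  [base 4] 4^2 + 2  →[4↦5]→  5^2 + 2 = 27  −1 ⇒ G_1=26
G_1=26  [base 5] 5^2 + 1  →[5↦6]→  6^2 + 1 = 37  −1 ⇒ G_2=36
G_2=36  [base 6] 6^2  →[6↦7]→  7^2 = 49  −1 ⇒ G_3=48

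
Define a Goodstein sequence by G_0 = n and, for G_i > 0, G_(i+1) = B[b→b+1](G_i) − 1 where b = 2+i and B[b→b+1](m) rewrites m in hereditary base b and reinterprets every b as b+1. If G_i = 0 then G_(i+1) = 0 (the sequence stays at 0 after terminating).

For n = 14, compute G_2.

(0) 14|_2 = 2^(2 + 1) + 2^2 + 2 ↦ 3^(3 + 1) + 3^3 + 3|_3 = 111 ⇒ 110
(1) 110|_3 = 3^(3 + 1) + 3^3 + 2 ↦ 4^(4 + 1) + 4^4 + 2|_4 = 1282 ⇒ 1281
(2) 1281|_4 = 4^(4 + 1) + 4^4 + 1 ↦ 5^(5 + 1) + 5^5 + 1|_5 = 18751 ⇒ 18750

1281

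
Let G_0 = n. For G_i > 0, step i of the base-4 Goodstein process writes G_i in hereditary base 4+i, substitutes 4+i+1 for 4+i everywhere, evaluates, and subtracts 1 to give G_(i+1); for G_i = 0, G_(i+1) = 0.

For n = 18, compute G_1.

G_0=18  [base 4] 4^2 + 2  →[4↦5]→  5^2 + 2 = 27  −1 ⇒ G_1=26
G_1=26  [base 5] 5^2 + 1  →[5↦6]→  6^2 + 1 = 37  −1 ⇒ G_2=36

26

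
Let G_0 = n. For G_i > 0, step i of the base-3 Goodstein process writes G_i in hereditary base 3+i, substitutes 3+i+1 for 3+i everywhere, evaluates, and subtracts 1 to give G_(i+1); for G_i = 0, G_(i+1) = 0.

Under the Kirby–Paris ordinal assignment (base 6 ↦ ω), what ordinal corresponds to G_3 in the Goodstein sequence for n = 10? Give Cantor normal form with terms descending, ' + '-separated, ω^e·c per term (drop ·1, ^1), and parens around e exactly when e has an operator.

G_0 = 10. HB_3(10) = 3^2 + 1. Bump = 17. G_1 = 16.
G_1 = 16. HB_4(16) = 4^2. Bump = 25. G_2 = 24.
G_2 = 24. HB_5(24) = 4·5 + 4. Bump = 28. G_3 = 27.
G_3 = 27. HB_6(27) = 4·6 + 3. Bump = 31. G_4 = 30.

ω·4 + 3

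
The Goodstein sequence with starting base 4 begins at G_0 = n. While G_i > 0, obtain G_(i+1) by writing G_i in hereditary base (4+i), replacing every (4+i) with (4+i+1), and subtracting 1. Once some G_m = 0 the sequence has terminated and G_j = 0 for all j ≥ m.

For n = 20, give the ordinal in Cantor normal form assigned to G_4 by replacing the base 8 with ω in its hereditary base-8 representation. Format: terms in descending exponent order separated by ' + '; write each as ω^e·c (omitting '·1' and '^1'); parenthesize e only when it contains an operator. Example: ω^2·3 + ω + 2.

ω^2 + 1

G_0=20  [base 4] 4^2 + 4  →[4↦5]→  5^2 + 5 = 30  −1 ⇒ G_1=29
G_1=29  [base 5] 5^2 + 4  →[5↦6]→  6^2 + 4 = 40  −1 ⇒ G_2=39
G_2=39  [base 6] 6^2 + 3  →[6↦7]→  7^2 + 3 = 52  −1 ⇒ G_3=51
G_3=51  [base 7] 7^2 + 2  →[7↦8]→  8^2 + 2 = 66  −1 ⇒ G_4=65
G_4=65  [base 8] 8^2 + 1  →[8↦9]→  9^2 + 1 = 82  −1 ⇒ G_5=81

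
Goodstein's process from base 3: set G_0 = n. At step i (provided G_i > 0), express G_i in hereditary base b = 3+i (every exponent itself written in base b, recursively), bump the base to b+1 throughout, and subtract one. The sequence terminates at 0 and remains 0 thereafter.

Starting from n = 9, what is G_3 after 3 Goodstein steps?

G_0 = 9. HB_3(9) = 3^2. Bump = 16. G_1 = 15.
G_1 = 15. HB_4(15) = 3·4 + 3. Bump = 18. G_2 = 17.
G_2 = 17. HB_5(17) = 3·5 + 2. Bump = 20. G_3 = 19.
G_3 = 19. HB_6(19) = 3·6 + 1. Bump = 22. G_4 = 21.

19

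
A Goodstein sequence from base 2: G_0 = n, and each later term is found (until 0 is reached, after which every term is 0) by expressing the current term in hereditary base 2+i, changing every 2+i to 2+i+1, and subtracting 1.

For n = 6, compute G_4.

46655

G_0 = 6. HB_2(6) = 2^2 + 2. Bump = 30. G_1 = 29.
G_1 = 29. HB_3(29) = 3^3 + 2. Bump = 258. G_2 = 257.
G_2 = 257. HB_4(257) = 4^4 + 1. Bump = 3126. G_3 = 3125.
G_3 = 3125. HB_5(3125) = 5^5. Bump = 46656. G_4 = 46655.
G_4 = 46655. HB_6(46655) = 5·6^5 + 5·6^4 + 5·6^3 + 5·6^2 + 5·6 + 5. Bump = 98040. G_5 = 98039.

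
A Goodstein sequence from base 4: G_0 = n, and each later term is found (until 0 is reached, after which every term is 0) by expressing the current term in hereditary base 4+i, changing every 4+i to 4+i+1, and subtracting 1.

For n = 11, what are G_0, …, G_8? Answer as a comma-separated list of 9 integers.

11, 12, 13, 14, 15, 15, 15, 15, 15

G_0 = 11. HB_4(11) = 2·4 + 3. Bump = 13. G_1 = 12.
G_1 = 12. HB_5(12) = 2·5 + 2. Bump = 14. G_2 = 13.
G_2 = 13. HB_6(13) = 2·6 + 1. Bump = 15. G_3 = 14.
G_3 = 14. HB_7(14) = 2·7. Bump = 16. G_4 = 15.
G_4 = 15. HB_8(15) = 8 + 7. Bump = 16. G_5 = 15.
G_5 = 15. HB_9(15) = 9 + 6. Bump = 16. G_6 = 15.
G_6 = 15. HB_10(15) = 10 + 5. Bump = 16. G_7 = 15.
G_7 = 15. HB_11(15) = 11 + 4. Bump = 16. G_8 = 15.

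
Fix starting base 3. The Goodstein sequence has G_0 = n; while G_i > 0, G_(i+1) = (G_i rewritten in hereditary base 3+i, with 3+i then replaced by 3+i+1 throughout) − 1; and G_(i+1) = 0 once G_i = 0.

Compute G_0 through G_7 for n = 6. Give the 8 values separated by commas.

6, 7, 7, 7, 7, 7, 6, 5

G_0 = 6. HB_3(6) = 2·3. Bump = 8. G_1 = 7.
G_1 = 7. HB_4(7) = 4 + 3. Bump = 8. G_2 = 7.
G_2 = 7. HB_5(7) = 5 + 2. Bump = 8. G_3 = 7.
G_3 = 7. HB_6(7) = 6 + 1. Bump = 8. G_4 = 7.
G_4 = 7. HB_7(7) = 7. Bump = 8. G_5 = 7.
G_5 = 7. HB_8(7) = 7. Bump = 7. G_6 = 6.
G_6 = 6. HB_9(6) = 6. Bump = 6. G_7 = 5.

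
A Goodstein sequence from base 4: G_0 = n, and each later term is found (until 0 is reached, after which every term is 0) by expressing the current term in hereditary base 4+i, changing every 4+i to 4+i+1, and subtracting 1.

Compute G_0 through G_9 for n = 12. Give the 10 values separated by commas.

12, 14, 15, 16, 17, 18, 19, 19, 19, 19

[0] 12 ≡ 3·4 (base 4). Lift 5: 15. −1: 14.
[1] 14 ≡ 2·5 + 4 (base 5). Lift 6: 16. −1: 15.
[2] 15 ≡ 2·6 + 3 (base 6). Lift 7: 17. −1: 16.
[3] 16 ≡ 2·7 + 2 (base 7). Lift 8: 18. −1: 17.
[4] 17 ≡ 2·8 + 1 (base 8). Lift 9: 19. −1: 18.
[5] 18 ≡ 2·9 (base 9). Lift 10: 20. −1: 19.
[6] 19 ≡ 10 + 9 (base 10). Lift 11: 20. −1: 19.
[7] 19 ≡ 11 + 8 (base 11). Lift 12: 20. −1: 19.
[8] 19 ≡ 12 + 7 (base 12). Lift 13: 20. −1: 19.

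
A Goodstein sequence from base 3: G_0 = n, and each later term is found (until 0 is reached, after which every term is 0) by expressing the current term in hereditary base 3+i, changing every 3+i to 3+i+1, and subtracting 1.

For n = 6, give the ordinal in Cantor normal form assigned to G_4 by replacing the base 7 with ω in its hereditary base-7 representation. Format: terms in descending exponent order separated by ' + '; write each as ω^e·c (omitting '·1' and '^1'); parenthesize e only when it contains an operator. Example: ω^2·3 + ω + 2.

G_0=6  [base 3] 2·3  →[3↦4]→  2·4 = 8  −1 ⇒ G_1=7
G_1=7  [base 4] 4 + 3  →[4↦5]→  5 + 3 = 8  −1 ⇒ G_2=7
G_2=7  [base 5] 5 + 2  →[5↦6]→  6 + 2 = 8  −1 ⇒ G_3=7
G_3=7  [base 6] 6 + 1  →[6↦7]→  7 + 1 = 8  −1 ⇒ G_4=7
G_4=7  [base 7] 7  →[7↦8]→  8 = 8  −1 ⇒ G_5=7

ω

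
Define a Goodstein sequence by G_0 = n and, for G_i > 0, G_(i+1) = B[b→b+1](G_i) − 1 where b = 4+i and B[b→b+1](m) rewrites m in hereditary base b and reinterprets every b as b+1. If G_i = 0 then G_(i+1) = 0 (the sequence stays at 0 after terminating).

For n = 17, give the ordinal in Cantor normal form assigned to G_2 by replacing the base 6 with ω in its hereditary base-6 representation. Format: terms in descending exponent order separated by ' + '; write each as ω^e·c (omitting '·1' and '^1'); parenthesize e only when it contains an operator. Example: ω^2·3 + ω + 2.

ω·5 + 5

step 0: 17 = 4^2 + 1; sub 5 for 4: 5^2 + 1; = 26; G_1 = 26−1 = 25
step 1: 25 = 5^2; sub 6 for 5: 6^2; = 36; G_2 = 36−1 = 35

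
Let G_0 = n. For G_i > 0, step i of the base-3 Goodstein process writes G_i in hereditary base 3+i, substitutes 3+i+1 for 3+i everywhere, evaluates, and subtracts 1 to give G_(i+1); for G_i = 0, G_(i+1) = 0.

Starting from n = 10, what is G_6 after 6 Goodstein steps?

36

G_0 = 10. HB_3(10) = 3^2 + 1. Bump = 17. G_1 = 16.
G_1 = 16. HB_4(16) = 4^2. Bump = 25. G_2 = 24.
G_2 = 24. HB_5(24) = 4·5 + 4. Bump = 28. G_3 = 27.
G_3 = 27. HB_6(27) = 4·6 + 3. Bump = 31. G_4 = 30.
G_4 = 30. HB_7(30) = 4·7 + 2. Bump = 34. G_5 = 33.
G_5 = 33. HB_8(33) = 4·8 + 1. Bump = 37. G_6 = 36.
G_6 = 36. HB_9(36) = 4·9. Bump = 40. G_7 = 39.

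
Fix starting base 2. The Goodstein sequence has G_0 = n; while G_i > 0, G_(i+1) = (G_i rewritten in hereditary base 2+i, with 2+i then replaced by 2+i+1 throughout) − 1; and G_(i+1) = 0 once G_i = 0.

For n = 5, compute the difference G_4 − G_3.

308

i=0: 5 = 2^2 + 1 (b=2); 2→3: 3^3 + 1 = 28; 28−1 = 27
i=1: 27 = 3^3 (b=3); 3→4: 4^4 = 256; 256−1 = 255
i=2: 255 = 3·4^3 + 3·4^2 + 3·4 + 3 (b=4); 4→5: 3·5^3 + 3·5^2 + 3·5 + 3 = 468; 468−1 = 467
i=3: 467 = 3·5^3 + 3·5^2 + 3·5 + 2 (b=5); 5→6: 3·6^3 + 3·6^2 + 3·6 + 2 = 776; 776−1 = 775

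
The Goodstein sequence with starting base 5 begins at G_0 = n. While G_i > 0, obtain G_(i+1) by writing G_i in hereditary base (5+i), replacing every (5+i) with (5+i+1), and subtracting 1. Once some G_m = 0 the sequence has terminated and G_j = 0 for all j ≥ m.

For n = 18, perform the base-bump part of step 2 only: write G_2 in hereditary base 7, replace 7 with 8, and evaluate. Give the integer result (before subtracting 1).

step 0: 18 = 3·5 + 3; sub 6 for 5: 3·6 + 3; = 21; G_1 = 21−1 = 20
step 1: 20 = 3·6 + 2; sub 7 for 6: 3·7 + 2; = 23; G_2 = 23−1 = 22
step 2: 22 = 3·7 + 1; sub 8 for 7: 3·8 + 1; = 25; G_3 = 25−1 = 24

25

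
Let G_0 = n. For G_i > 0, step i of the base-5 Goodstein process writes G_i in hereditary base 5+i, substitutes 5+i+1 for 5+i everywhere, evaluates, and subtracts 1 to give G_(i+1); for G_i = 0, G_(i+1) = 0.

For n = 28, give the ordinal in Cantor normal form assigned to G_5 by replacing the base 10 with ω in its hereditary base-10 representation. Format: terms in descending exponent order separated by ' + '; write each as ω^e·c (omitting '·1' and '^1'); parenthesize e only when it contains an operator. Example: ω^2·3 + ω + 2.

ω·8 + 7

G_0 = 28. HB_5(28) = 5^2 + 3. Bump = 39. G_1 = 38.
G_1 = 38. HB_6(38) = 6^2 + 2. Bump = 51. G_2 = 50.
G_2 = 50. HB_7(50) = 7^2 + 1. Bump = 65. G_3 = 64.
G_3 = 64. HB_8(64) = 8^2. Bump = 81. G_4 = 80.
G_4 = 80. HB_9(80) = 8·9 + 8. Bump = 88. G_5 = 87.
G_5 = 87. HB_10(87) = 8·10 + 7. Bump = 95. G_6 = 94.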